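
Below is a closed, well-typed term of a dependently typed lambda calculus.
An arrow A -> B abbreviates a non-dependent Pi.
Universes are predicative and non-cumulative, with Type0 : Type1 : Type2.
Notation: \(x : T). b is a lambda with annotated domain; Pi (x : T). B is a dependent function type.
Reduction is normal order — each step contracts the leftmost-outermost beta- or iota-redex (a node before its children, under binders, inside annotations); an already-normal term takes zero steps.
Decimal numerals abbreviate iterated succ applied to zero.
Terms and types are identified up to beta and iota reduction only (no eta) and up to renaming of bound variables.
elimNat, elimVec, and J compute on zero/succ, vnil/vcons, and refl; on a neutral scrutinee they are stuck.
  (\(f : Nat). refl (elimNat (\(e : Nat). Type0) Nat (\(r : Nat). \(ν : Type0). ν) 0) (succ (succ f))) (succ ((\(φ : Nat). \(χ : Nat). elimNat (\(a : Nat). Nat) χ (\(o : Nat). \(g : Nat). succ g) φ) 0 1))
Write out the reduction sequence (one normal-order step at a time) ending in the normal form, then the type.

reduction (normal order):
  (\(f : Nat). refl (elimNat (\(e : Nat). Type0) Nat (\(r : Nat). \(ν : Type0). ν) 0) (succ (succ f))) (succ ((\(φ : Nat). \(χ : Nat). elimNat (\(a : Nat). Nat) χ (\(o : Nat). \(g : Nat). succ g) φ) 0 1))
  ~> refl (elimNat (\(f : Nat). Type0) Nat (\(e : Nat). \(r : Type0). r) 0) (succ (succ (succ ((\(ν : Nat). \(φ : Nat). elimNat (\(χ : Nat). Nat) φ (\(a : Nat). \(o : Nat). succ o) ν) 0 1))))
  ~> refl Nat (succ (succ (succ ((\(f : Nat). \(e : Nat). elimNat (\(r : Nat). Nat) e (\(ν : Nat). \(φ : Nat). succ φ) f) 0 1))))
  ~> refl Nat (succ (succ (succ ((\(f : Nat). elimNat (\(e : Nat). Nat) f (\(r : Nat). \(ν : Nat). succ ν) 0) 1))))
  ~> refl Nat (succ (succ (succ (elimNat (\(f : Nat). Nat) 1 (\(e : Nat). \(r : Nat). succ r) 0))))
  ~> refl Nat 4
type:
  Eq Nat 4 4


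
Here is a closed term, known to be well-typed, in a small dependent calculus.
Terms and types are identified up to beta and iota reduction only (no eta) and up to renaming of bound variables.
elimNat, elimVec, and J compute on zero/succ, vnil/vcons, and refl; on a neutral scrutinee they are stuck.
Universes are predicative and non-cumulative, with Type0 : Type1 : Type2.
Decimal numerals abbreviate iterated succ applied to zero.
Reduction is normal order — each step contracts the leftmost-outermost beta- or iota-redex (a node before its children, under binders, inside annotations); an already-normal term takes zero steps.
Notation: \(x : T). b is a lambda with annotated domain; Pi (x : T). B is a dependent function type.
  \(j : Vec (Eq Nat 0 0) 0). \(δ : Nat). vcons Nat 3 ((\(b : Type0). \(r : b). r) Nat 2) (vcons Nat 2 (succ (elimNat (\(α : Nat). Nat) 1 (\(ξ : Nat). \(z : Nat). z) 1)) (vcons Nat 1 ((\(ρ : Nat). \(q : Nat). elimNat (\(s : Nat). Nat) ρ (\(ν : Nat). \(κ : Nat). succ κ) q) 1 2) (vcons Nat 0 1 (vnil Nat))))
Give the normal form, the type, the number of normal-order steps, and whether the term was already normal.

normal form:
  \(j : Vec (Eq Nat 0 0) 0). \(δ : Nat). vcons Nat 3 2 (vcons Nat 2 2 (vcons Nat 1 3 (vcons Nat 0 1 (vnil Nat))))
the term's type:
  Pi (j : Vec (Eq Nat 0 0) 0). Pi (δ : Nat). Vec Nat 4
normal-order step count: 15
started in normal form: no
first contracted redex: a beta-redex


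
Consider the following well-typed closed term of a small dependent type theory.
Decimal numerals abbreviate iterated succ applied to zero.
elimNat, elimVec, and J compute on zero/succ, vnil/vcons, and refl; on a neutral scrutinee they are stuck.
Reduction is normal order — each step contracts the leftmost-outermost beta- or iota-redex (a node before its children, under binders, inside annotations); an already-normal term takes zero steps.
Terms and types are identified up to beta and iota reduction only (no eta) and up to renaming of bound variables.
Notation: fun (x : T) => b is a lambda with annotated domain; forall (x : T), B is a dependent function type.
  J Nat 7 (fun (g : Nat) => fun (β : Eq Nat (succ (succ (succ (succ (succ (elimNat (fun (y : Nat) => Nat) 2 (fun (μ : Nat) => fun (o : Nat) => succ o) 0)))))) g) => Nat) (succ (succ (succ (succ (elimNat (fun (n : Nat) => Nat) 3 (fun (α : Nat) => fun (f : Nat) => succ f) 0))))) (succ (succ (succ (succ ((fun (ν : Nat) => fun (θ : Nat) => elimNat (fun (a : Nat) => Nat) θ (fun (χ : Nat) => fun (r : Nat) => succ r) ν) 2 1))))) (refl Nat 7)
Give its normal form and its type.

normal form:
  7
type:
  Nat
observation: 2 normal-order steps separate the term from its normal form.


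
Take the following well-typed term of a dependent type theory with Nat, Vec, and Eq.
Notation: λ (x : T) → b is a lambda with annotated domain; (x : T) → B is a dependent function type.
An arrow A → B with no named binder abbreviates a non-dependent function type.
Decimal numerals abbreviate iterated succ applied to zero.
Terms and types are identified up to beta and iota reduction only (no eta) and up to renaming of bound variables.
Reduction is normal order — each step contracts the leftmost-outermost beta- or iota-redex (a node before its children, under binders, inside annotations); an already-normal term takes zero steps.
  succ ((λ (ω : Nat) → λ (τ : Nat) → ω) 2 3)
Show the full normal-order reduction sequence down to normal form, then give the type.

normal-order reduction:
  succ ((λ (ω : Nat) → λ (τ : Nat) → ω) 2 3)
  ~> succ ((λ (ω : Nat) → 2) 3)
  ~> 3
inferred type:
  Nat


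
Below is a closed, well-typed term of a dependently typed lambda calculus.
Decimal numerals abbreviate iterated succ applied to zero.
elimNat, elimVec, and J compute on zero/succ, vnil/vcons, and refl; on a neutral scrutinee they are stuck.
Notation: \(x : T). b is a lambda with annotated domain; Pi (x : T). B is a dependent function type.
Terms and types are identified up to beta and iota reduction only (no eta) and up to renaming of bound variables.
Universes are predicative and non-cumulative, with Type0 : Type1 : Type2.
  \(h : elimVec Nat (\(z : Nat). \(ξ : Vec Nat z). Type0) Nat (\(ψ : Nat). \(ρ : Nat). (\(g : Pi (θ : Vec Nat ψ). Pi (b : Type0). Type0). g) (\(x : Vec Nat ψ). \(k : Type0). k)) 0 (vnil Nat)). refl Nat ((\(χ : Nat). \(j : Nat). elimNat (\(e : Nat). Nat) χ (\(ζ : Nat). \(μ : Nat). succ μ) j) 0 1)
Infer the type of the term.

type:
  Pi (h : Nat). Eq Nat 1 1


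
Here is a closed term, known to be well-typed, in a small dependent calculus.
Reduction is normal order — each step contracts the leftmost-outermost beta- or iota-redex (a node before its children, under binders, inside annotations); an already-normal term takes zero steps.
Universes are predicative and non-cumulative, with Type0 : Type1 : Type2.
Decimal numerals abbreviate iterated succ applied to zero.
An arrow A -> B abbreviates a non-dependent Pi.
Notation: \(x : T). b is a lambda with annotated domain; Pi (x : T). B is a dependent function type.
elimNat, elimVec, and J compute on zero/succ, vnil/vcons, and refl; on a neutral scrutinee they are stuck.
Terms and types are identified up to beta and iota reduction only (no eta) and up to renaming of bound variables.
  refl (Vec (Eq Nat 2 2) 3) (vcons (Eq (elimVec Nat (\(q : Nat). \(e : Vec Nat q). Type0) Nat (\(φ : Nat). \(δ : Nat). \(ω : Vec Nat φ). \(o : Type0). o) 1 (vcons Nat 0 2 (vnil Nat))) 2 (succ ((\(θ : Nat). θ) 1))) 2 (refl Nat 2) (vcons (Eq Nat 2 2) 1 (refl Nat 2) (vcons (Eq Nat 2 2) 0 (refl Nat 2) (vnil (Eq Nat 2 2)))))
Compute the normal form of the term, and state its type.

resulting normal form:
  refl (Vec (Eq Nat 2 2) 3) (vcons (Eq Nat 2 2) 2 (refl Nat 2) (vcons (Eq Nat 2 2) 1 (refl Nat 2) (vcons (Eq Nat 2 2) 0 (refl Nat 2) (vnil (Eq Nat 2 2)))))
the term's type:
  Eq (Vec (Eq Nat 2 2) 3) (vcons (Eq Nat 2 2) 2 (refl Nat 2) (vcons (Eq Nat 2 2) 1 (refl Nat 2) (vcons (Eq Nat 2 2) 0 (refl Nat 2) (vnil (Eq Nat 2 2))))) (vcons (Eq Nat 2 2) 2 (refl Nat 2) (vcons (Eq Nat 2 2) 1 (refl Nat 2) (vcons (Eq Nat 2 2) 0 (refl Nat 2) (vnil (Eq Nat 2 2)))))
observation: the term reaches its normal form after 7 normal-order steps.


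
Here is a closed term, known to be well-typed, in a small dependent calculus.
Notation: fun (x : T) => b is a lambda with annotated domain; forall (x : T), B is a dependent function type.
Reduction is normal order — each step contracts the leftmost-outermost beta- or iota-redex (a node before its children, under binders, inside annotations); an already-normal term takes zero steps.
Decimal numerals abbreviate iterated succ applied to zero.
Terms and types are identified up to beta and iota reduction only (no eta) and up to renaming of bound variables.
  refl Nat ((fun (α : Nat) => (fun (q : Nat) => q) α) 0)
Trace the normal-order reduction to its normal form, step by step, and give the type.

reduction (normal order):
  refl Nat ((fun (α : Nat) => (fun (q : Nat) => q) α) 0)
  ~> refl Nat ((fun (α : Nat) => α) 0)
  ~> refl Nat 0
the term's type:
  Eq Nat 0 0


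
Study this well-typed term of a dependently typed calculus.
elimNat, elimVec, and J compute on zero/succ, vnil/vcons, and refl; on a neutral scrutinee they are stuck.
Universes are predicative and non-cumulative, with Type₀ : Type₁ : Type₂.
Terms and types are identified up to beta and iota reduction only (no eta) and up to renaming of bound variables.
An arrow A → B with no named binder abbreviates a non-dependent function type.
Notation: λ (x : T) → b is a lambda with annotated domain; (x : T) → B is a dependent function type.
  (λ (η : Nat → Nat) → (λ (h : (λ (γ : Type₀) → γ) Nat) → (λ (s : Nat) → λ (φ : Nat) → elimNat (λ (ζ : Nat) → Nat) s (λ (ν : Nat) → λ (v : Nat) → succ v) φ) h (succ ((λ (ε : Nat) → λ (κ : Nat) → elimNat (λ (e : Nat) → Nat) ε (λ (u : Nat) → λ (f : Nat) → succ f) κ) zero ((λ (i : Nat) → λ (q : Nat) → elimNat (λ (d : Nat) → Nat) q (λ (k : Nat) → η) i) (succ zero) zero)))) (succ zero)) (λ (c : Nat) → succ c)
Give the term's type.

the term's type:
  Nat


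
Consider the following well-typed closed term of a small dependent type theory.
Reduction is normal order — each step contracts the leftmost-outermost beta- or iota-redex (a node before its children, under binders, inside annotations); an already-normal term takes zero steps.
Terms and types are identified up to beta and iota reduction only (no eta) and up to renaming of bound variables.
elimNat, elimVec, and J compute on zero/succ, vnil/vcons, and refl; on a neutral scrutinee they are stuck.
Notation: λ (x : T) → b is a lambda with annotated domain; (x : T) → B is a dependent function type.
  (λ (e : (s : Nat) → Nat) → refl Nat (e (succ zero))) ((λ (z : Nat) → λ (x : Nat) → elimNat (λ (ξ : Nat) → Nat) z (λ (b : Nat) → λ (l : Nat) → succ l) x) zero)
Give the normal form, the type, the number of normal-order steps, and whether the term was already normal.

normal form:
  refl Nat (succ zero)
inferred type:
  Eq Nat (succ zero) (succ zero)
reduction steps (normal order): 7
started in normal form: no
first contracted redex: a beta-redex


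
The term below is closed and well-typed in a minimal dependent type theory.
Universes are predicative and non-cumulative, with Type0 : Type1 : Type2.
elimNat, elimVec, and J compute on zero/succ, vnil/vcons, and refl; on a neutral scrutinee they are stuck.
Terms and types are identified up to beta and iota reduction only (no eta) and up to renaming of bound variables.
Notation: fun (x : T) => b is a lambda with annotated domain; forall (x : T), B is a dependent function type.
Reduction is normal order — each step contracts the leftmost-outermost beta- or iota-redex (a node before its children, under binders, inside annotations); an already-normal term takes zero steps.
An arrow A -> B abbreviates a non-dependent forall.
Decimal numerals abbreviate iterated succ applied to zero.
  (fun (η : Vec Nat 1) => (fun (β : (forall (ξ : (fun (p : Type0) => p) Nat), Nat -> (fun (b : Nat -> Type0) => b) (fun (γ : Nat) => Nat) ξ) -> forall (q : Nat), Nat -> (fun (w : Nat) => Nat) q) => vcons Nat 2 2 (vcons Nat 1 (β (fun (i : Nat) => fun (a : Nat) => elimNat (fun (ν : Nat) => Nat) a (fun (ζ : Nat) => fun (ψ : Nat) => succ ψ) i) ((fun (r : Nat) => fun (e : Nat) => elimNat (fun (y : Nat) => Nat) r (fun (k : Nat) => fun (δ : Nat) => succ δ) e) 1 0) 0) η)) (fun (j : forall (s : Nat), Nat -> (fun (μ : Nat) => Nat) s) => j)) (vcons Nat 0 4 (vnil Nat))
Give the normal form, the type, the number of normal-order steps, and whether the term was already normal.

resulting normal form:
  vcons Nat 2 2 (vcons Nat 1 1 (vcons Nat 0 4 (vnil Nat)))
the term's type:
  Vec Nat 3
steps to reach normal form (normal order): 12
already normal: no
first contracted redex: a beta-redex


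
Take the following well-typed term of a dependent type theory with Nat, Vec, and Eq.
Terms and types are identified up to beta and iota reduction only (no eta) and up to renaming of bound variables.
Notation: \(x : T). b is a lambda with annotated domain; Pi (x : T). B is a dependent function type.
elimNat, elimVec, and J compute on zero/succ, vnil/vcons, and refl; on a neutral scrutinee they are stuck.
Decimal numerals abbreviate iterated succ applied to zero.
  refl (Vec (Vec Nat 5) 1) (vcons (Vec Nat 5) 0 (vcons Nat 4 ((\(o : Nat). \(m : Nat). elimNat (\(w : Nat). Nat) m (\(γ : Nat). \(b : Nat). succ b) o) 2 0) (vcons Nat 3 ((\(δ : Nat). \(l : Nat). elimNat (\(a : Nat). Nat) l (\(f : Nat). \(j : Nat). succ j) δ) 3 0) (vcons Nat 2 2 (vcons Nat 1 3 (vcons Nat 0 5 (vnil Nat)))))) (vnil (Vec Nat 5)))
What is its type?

the term's type:
  Eq (Vec (Vec Nat 5) 1) (vcons (Vec Nat 5) 0 (vcons Nat 4 2 (vcons Nat 3 3 (vcons Nat 2 2 (vcons Nat 1 3 (vcons Nat 0 5 (vnil Nat)))))) (vnil (Vec Nat 5))) (vcons (Vec Nat 5) 0 (vcons Nat 4 2 (vcons Nat 3 3 (vcons Nat 2 2 (vcons Nat 1 3 (vcons Nat 0 5 (vnil Nat)))))) (vnil (Vec Nat 5)))


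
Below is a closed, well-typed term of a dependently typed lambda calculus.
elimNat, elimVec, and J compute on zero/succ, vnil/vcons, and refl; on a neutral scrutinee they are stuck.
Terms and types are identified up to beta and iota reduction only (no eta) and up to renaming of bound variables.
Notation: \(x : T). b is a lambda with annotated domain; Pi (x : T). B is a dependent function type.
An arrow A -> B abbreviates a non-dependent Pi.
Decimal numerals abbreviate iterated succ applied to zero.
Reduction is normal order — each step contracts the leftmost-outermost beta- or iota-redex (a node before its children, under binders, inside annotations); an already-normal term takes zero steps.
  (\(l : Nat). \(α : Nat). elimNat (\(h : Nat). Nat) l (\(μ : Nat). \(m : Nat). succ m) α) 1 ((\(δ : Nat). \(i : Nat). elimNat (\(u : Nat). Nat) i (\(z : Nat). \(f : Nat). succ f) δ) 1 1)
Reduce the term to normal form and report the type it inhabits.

reduced normal form:
  3
inferred type:
  Nat
observation: 15 normal-order steps normalize the term, beginning with a beta-redex.


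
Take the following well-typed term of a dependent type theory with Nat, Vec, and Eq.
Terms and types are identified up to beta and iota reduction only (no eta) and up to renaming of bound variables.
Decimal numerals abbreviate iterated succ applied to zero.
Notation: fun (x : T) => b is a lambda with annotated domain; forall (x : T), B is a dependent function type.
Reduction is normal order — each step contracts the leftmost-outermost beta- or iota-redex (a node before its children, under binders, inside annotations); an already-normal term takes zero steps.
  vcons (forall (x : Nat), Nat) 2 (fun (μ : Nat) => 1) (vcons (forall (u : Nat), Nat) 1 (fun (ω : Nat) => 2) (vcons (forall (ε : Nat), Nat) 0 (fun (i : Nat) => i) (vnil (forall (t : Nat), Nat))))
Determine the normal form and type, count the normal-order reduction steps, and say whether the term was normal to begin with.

normal form:
  vcons (forall (x : Nat), Nat) 2 (fun (μ : Nat) => 1) (vcons (forall (u : Nat), Nat) 1 (fun (ω : Nat) => 2) (vcons (forall (ε : Nat), Nat) 0 (fun (i : Nat) => i) (vnil (forall (t : Nat), Nat))))
type:
  Vec (forall (x : Nat), Nat) 3
reduction steps (normal order): 0
already normal: yes


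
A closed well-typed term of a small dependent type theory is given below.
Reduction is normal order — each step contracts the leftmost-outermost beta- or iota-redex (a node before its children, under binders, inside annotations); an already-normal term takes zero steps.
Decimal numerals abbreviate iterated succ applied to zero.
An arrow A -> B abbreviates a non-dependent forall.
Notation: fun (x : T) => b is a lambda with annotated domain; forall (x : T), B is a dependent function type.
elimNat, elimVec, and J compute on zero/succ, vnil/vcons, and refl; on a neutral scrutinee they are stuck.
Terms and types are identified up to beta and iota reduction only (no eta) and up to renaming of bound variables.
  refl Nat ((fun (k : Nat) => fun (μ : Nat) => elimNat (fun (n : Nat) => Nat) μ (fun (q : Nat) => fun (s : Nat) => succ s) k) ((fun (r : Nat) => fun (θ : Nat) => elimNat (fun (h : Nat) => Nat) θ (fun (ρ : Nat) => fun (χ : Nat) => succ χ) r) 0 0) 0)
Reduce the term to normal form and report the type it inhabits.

reduced normal form:
  refl Nat 0
the term's type:
  Eq Nat 0 0


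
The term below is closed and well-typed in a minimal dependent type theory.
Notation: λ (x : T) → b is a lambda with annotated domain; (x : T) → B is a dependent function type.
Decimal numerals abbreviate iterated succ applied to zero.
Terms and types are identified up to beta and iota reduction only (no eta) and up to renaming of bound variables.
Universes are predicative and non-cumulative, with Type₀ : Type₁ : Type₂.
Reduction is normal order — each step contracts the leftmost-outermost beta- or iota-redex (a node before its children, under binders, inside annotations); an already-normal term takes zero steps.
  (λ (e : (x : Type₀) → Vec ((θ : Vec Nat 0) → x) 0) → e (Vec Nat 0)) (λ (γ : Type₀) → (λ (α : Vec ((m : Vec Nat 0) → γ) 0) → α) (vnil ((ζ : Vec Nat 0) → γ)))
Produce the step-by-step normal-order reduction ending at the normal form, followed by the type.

reduction (normal order):
  (λ (e : (x : Type₀) → Vec ((θ : Vec Nat 0) → x) 0) → e (Vec Nat 0)) (λ (γ : Type₀) → (λ (α : Vec ((m : Vec Nat 0) → γ) 0) → α) (vnil ((ζ : Vec Nat 0) → γ)))
  ~> (λ (e : Type₀) → (λ (x : Vec ((θ : Vec Nat 0) → e) 0) → x) (vnil ((γ : Vec Nat 0) → e))) (Vec Nat 0)
  ~> (λ (e : Vec ((x : Vec Nat 0) → Vec Nat 0) 0) → e) (vnil ((θ : Vec Nat 0) → Vec Nat 0))
  ~> vnil ((e : Vec Nat 0) → Vec Nat 0)
inferred type:
  Vec ((e : Vec Nat 0) → Vec Nat 0) 0


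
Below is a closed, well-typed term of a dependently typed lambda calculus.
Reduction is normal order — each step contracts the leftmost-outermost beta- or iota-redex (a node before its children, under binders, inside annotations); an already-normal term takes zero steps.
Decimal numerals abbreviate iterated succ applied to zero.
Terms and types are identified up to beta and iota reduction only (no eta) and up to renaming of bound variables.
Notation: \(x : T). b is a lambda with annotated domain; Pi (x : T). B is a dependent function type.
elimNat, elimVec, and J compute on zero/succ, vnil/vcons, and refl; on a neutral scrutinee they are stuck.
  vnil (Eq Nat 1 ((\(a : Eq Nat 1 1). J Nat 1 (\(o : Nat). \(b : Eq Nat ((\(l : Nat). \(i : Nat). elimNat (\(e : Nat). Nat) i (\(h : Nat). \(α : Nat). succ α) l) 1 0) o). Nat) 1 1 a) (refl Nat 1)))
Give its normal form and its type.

resulting normal form:
  vnil (Eq Nat 1 1)
inferred type:
  Vec (Eq Nat 1 1) 0
observation: 2 normal-order steps separate the term from its normal form.


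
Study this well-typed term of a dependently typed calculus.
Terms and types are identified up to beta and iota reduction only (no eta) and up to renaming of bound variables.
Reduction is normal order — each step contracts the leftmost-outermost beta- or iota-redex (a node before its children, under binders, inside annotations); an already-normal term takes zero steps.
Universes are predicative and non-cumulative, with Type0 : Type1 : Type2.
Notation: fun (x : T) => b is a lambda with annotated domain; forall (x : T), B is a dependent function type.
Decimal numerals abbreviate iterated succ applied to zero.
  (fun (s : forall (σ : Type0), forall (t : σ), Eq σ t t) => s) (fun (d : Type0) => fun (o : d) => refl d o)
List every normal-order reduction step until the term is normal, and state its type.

normal-order reduction:
  (fun (s : forall (σ : Type0), forall (t : σ), Eq σ t t) => s) (fun (d : Type0) => fun (o : d) => refl d o)
  ~> fun (s : Type0) => fun (σ : s) => refl s σ
inferred type:
  forall (s : Type0), forall (σ : s), Eq s σ σ


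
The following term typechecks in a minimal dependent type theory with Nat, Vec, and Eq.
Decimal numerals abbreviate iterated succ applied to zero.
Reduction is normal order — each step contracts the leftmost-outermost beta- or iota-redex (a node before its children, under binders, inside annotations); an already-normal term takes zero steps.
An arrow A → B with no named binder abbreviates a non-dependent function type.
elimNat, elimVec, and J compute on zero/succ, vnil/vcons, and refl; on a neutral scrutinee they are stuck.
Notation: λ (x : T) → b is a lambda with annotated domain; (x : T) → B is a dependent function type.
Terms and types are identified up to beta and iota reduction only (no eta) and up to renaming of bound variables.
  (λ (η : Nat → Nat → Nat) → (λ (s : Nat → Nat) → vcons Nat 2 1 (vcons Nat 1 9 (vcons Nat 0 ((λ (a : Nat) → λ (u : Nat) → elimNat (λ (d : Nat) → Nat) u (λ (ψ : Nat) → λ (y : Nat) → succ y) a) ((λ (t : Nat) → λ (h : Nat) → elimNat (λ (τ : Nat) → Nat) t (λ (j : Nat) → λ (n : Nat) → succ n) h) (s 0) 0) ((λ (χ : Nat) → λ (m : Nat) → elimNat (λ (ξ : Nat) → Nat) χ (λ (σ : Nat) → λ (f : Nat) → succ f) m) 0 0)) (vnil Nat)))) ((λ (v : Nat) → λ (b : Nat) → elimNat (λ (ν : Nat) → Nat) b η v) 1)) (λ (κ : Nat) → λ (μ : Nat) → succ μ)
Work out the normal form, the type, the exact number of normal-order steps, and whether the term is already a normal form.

normal form:
  vcons Nat 2 1 (vcons Nat 1 9 (vcons Nat 0 1 (vnil Nat)))
inferred type:
  Vec Nat 3
reduction steps (normal order): 20
started in normal form: no
first contracted redex: a beta-redex


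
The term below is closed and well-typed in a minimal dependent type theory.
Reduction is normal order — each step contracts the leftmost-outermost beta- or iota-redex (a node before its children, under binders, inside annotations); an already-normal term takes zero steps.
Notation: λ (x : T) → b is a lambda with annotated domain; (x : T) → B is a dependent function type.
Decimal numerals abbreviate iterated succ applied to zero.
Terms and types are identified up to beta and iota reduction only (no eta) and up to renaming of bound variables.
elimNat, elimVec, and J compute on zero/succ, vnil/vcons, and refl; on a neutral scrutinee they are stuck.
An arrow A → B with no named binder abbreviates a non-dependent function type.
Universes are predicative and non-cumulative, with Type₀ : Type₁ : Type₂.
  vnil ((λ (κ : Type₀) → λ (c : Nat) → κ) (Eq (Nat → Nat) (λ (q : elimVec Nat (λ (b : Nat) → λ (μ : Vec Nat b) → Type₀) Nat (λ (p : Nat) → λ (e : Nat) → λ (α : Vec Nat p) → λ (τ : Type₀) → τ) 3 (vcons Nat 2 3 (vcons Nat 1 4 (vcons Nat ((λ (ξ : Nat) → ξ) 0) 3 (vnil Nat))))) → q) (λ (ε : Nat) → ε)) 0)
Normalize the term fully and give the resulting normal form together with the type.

reduced normal form:
  vnil (Eq (Nat → Nat) (λ (κ : Nat) → κ) (λ (c : Nat) → c))
inferred type:
  Vec (Eq (Nat → Nat) (λ (κ : Nat) → κ) (λ (c : Nat) → c)) 0
observation: normalization takes exactly 18 steps under the normal-order strategy.


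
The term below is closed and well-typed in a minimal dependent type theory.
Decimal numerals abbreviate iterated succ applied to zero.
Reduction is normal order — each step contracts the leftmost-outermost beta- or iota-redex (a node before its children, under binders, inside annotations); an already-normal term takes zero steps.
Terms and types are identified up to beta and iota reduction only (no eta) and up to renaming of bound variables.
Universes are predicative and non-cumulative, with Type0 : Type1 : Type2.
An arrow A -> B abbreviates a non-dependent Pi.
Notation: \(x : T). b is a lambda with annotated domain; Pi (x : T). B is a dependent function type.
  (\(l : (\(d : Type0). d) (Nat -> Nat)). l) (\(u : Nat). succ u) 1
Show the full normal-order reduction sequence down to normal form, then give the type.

normal-order reduction:
  (\(l : (\(d : Type0). d) (Nat -> Nat)). l) (\(u : Nat). succ u) 1
  ~> (\(l : Nat). succ l) 1
  ~> 2
the term's type:
  Nat


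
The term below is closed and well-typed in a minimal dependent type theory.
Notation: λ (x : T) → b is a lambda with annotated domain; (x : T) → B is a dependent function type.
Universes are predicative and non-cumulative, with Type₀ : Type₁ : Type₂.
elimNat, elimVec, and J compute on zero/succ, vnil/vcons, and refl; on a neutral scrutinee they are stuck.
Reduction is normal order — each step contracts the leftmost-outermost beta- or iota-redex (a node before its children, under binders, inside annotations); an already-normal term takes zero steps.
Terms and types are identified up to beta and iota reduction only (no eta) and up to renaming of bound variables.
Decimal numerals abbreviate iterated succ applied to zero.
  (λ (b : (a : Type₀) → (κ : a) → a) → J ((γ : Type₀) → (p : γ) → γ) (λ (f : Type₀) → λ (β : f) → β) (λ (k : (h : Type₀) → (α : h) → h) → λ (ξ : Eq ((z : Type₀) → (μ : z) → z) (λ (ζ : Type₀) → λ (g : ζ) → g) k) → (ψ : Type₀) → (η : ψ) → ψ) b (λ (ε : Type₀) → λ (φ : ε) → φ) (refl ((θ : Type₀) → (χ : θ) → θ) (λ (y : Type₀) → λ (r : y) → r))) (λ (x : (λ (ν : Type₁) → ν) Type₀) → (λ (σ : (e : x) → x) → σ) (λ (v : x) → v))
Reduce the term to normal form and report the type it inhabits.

reduced normal form:
  λ (b : Type₀) → λ (a : b) → a
type:
  (b : Type₀) → (a : b) → b
observation: 4 normal-order steps separate the term from its normal form.


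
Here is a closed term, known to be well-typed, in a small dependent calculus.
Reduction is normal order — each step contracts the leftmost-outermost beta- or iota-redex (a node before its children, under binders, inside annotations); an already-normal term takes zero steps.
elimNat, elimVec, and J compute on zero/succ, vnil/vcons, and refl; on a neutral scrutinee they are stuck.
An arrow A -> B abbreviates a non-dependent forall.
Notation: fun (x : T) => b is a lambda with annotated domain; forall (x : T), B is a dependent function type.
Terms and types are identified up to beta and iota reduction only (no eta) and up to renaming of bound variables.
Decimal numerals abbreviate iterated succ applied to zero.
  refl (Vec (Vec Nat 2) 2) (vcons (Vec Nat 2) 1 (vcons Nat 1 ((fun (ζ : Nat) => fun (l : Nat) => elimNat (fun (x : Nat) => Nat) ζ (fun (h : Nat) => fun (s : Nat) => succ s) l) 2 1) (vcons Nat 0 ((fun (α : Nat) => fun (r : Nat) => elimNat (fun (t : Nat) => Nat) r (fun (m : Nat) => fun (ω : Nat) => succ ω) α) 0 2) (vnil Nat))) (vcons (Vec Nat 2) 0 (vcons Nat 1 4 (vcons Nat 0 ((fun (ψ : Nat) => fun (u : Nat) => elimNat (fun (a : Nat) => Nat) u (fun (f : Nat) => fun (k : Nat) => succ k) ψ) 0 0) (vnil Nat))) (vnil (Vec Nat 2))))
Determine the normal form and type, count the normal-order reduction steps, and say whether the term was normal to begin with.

normal form:
  refl (Vec (Vec Nat 2) 2) (vcons (Vec Nat 2) 1 (vcons Nat 1 3 (vcons Nat 0 2 (vnil Nat))) (vcons (Vec Nat 2) 0 (vcons Nat 1 4 (vcons Nat 0 0 (vnil Nat))) (vnil (Vec Nat 2))))
type:
  Eq (Vec (Vec Nat 2) 2) (vcons (Vec Nat 2) 1 (vcons Nat 1 3 (vcons Nat 0 2 (vnil Nat))) (vcons (Vec Nat 2) 0 (vcons Nat 1 4 (vcons Nat 0 0 (vnil Nat))) (vnil (Vec Nat 2)))) (vcons (Vec Nat 2) 1 (vcons Nat 1 3 (vcons Nat 0 2 (vnil Nat))) (vcons (Vec Nat 2) 0 (vcons Nat 1 4 (vcons Nat 0 0 (vnil Nat))) (vnil (Vec Nat 2))))
reduction steps (normal order): 12
term was already normal: no
first redex: a beta-redex


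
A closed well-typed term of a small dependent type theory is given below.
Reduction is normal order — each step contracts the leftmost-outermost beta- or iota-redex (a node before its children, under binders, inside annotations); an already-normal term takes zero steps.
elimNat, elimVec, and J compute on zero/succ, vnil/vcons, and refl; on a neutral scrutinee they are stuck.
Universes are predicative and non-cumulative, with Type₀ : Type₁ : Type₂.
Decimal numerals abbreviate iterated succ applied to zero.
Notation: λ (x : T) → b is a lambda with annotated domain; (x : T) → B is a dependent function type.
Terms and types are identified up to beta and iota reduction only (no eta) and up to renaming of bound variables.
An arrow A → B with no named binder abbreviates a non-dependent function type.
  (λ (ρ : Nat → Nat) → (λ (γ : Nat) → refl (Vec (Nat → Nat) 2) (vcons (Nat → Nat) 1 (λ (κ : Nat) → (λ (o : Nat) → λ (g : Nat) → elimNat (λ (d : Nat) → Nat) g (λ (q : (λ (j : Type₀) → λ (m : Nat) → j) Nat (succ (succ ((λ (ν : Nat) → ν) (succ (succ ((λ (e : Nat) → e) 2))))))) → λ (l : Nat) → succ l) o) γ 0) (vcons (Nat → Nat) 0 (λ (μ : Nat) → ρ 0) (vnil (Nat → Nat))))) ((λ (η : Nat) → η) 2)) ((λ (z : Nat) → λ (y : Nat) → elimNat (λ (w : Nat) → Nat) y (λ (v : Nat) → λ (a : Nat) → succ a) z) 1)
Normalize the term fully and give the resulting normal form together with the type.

reduced normal form:
  refl (Vec (Nat → Nat) 2) (vcons (Nat → Nat) 1 (λ (ρ : Nat) → 2) (vcons (Nat → Nat) 0 (λ (γ : Nat) → 1) (vnil (Nat → Nat))))
the term's type:
  Eq (Vec (Nat → Nat) 2) (vcons (Nat → Nat) 1 (λ (ρ : Nat) → 2) (vcons (Nat → Nat) 0 (λ (γ : Nat) → 1) (vnil (Nat → Nat)))) (vcons (Nat → Nat) 1 (λ (κ : Nat) → 2) (vcons (Nat → Nat) 0 (λ (o : Nat) → 1) (vnil (Nat → Nat))))
observation: the first redex contracted is a beta-redex; the normal form is reached in 20 normal-order steps.


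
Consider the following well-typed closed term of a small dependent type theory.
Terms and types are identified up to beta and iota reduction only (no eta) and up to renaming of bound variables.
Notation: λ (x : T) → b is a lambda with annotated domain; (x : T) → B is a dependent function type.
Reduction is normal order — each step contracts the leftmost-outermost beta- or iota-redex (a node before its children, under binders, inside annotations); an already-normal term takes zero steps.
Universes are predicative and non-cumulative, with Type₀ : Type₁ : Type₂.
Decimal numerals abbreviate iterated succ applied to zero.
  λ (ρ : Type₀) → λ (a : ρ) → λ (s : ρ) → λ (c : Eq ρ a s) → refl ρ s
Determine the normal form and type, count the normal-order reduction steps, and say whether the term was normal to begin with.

reduced normal form:
  λ (ρ : Type₀) → λ (a : ρ) → λ (s : ρ) → λ (c : Eq ρ a s) → refl ρ s
inferred type:
  (ρ : Type₀) → (a : ρ) → (s : ρ) → (c : Eq ρ a s) → Eq ρ s s
normal-order step count: 0
started in normal form: yes


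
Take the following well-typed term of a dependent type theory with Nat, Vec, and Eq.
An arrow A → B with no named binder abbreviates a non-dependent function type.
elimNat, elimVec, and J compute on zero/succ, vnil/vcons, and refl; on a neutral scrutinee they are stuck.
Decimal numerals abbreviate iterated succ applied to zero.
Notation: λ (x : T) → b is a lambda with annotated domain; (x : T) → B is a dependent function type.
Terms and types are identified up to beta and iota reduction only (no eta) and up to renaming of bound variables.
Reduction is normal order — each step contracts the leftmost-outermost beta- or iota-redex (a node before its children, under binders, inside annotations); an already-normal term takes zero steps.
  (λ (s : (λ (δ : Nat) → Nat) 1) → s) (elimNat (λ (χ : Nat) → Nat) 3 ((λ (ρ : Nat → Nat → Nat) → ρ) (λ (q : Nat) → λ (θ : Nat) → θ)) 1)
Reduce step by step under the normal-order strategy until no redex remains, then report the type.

normal-order reduction:
  (λ (s : (λ (δ : Nat) → Nat) 1) → s) (elimNat (λ (χ : Nat) → Nat) 3 ((λ (ρ : Nat → Nat → Nat) → ρ) (λ (q : Nat) → λ (θ : Nat) → θ)) 1)
  ~> elimNat (λ (s : Nat) → Nat) 3 ((λ (δ : Nat → Nat → Nat) → δ) (λ (χ : Nat) → λ (ρ : Nat) → ρ)) 1
  ~> (λ (s : Nat → Nat → Nat) → s) (λ (δ : Nat) → λ (χ : Nat) → χ) 0 (elimNat (λ (ρ : Nat) → Nat) 3 ((λ (q : Nat → Nat → Nat) → q) (λ (θ : Nat) → λ (μ : Nat) → μ)) 0)
  ~> (λ (s : Nat) → λ (δ : Nat) → δ) 0 (elimNat (λ (χ : Nat) → Nat) 3 ((λ (ρ : Nat → Nat → Nat) → ρ) (λ (q : Nat) → λ (θ : Nat) → θ)) 0)
  ~> (λ (s : Nat) → s) (elimNat (λ (δ : Nat) → Nat) 3 ((λ (χ : Nat → Nat → Nat) → χ) (λ (ρ : Nat) → λ (q : Nat) → q)) 0)
  ~> elimNat (λ (s : Nat) → Nat) 3 ((λ (δ : Nat → Nat → Nat) → δ) (λ (χ : Nat) → λ (ρ : Nat) → ρ)) 0
  ~> 3
type:
  Nat


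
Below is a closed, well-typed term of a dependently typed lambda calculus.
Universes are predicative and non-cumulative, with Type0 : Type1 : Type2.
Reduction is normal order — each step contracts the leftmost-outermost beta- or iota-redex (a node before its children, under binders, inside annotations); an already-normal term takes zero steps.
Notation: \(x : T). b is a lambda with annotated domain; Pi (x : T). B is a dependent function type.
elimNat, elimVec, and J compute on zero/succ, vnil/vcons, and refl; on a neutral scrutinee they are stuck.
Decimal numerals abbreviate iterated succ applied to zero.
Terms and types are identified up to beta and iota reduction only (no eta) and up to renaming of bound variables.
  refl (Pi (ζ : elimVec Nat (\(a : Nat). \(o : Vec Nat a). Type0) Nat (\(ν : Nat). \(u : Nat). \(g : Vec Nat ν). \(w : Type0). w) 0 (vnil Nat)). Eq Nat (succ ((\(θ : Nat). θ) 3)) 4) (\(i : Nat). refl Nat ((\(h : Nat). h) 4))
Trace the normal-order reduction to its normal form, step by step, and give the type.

reduction (normal order):
  refl (Pi (ζ : elimVec Nat (\(a : Nat). \(o : Vec Nat a). Type0) Nat (\(ν : Nat). \(u : Nat). \(g : Vec Nat ν). \(w : Type0). w) 0 (vnil Nat)). Eq Nat (succ ((\(θ : Nat). θ) 3)) 4) (\(i : Nat). refl Nat ((\(h : Nat). h) 4))
  ~> refl (Pi (ζ : Nat). Eq Nat (succ ((\(a : Nat). a) 3)) 4) (\(o : Nat). refl Nat ((\(ν : Nat). ν) 4))
  ~> refl (Pi (ζ : Nat). Eq Nat 4 4) (\(a : Nat). refl Nat ((\(o : Nat). o) 4))
  ~> refl (Pi (ζ : Nat). Eq Nat 4 4) (\(a : Nat). refl Nat 4)
type:
  Eq (Pi (ζ : Nat). Eq Nat 4 4) (\(a : Nat). refl Nat 4) (\(o : Nat). refl Nat 4)


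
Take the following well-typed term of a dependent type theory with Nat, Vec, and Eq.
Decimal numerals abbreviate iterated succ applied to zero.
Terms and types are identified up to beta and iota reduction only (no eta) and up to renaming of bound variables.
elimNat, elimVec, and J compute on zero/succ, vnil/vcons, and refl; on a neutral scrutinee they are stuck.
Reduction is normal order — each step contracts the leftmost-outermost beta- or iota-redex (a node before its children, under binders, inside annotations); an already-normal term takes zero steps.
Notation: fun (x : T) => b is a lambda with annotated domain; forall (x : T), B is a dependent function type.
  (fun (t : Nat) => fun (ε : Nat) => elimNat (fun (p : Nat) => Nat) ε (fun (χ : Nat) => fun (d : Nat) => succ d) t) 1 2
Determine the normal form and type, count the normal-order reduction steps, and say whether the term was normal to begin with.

normal form:
  3
type:
  Nat
steps to reach normal form (normal order): 6
started in normal form: no
first contracted redex: a beta-redex


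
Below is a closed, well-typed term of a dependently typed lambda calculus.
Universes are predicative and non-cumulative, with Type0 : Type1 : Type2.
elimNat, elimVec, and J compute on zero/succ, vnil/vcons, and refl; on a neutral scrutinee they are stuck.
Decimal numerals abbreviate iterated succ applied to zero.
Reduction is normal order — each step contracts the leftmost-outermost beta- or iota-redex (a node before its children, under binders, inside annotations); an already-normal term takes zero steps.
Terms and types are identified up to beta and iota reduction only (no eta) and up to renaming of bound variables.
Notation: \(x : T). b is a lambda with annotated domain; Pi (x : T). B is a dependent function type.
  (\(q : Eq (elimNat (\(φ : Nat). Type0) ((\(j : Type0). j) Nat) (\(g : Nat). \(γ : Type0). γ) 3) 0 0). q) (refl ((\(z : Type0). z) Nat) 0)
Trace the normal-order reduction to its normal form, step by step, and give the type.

normal-order reduction sequence:
  (\(q : Eq (elimNat (\(φ : Nat). Type0) ((\(j : Type0). j) Nat) (\(g : Nat). \(γ : Type0). γ) 3) 0 0). q) (refl ((\(z : Type0). z) Nat) 0)
  ~> refl ((\(q : Type0). q) Nat) 0
  ~> refl Nat 0
the term's type:
  Eq Nat 0 0


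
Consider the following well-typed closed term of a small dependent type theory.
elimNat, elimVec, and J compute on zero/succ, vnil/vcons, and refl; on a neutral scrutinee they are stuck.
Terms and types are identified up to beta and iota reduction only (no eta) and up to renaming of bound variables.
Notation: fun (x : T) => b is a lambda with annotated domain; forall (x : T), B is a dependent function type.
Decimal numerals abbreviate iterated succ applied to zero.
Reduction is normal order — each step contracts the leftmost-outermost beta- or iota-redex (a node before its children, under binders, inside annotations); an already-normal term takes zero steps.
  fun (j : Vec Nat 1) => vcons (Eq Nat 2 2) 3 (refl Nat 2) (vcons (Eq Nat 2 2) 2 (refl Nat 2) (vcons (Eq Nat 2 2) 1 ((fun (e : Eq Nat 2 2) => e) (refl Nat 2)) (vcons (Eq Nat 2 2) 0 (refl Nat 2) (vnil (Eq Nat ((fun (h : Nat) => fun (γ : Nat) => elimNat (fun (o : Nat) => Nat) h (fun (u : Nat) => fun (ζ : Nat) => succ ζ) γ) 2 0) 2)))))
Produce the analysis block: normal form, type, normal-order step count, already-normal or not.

normal form:
  fun (j : Vec Nat 1) => vcons (Eq Nat 2 2) 3 (refl Nat 2) (vcons (Eq Nat 2 2) 2 (refl Nat 2) (vcons (Eq Nat 2 2) 1 (refl Nat 2) (vcons (Eq Nat 2 2) 0 (refl Nat 2) (vnil (Eq Nat 2 2)))))
type:
  forall (j : Vec Nat 1), Vec (Eq Nat 2 2) 4
normal-order step count: 4
started in normal form: no
first redex: a beta-redex


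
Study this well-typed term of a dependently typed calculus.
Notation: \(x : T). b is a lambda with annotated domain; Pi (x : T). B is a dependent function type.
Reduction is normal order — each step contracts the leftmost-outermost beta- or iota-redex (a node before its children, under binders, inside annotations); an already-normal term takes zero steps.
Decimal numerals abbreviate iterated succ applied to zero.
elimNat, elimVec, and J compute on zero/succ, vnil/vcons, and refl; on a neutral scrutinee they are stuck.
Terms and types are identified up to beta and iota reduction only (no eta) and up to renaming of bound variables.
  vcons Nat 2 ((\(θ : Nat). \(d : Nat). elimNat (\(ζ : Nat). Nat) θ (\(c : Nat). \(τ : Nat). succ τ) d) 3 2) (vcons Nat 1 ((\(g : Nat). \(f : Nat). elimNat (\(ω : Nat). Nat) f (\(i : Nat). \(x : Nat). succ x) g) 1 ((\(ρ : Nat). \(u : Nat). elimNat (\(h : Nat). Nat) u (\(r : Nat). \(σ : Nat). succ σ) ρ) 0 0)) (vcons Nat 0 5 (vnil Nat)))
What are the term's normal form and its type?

reduced normal form:
  vcons Nat 2 5 (vcons Nat 1 1 (vcons Nat 0 5 (vnil Nat)))
type:
  Vec Nat 3
observation: contracting a beta-redex first, the term normalizes in 18 steps.


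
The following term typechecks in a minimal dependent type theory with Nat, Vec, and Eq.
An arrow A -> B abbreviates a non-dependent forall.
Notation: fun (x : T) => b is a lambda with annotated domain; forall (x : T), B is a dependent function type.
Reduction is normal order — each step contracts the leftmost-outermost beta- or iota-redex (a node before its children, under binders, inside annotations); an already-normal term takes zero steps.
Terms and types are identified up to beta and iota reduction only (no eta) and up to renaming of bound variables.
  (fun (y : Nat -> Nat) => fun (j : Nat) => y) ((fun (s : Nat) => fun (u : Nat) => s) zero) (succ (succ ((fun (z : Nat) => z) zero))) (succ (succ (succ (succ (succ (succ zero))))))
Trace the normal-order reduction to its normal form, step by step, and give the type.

normal-order reduction:
  (fun (y : Nat -> Nat) => fun (j : Nat) => y) ((fun (s : Nat) => fun (u : Nat) => s) zero) (succ (succ ((fun (z : Nat) => z) zero))) (succ (succ (succ (succ (succ (succ zero))))))
  ~> (fun (y : Nat) => (fun (j : Nat) => fun (s : Nat) => j) zero) (succ (succ ((fun (u : Nat) => u) zero))) (succ (succ (succ (succ (succ (succ zero))))))
  ~> (fun (y : Nat) => fun (j : Nat) => y) zero (succ (succ (succ (succ (succ (succ zero))))))
  ~> (fun (y : Nat) => zero) (succ (succ (succ (succ (succ (succ zero))))))
  ~> zero
the term's type:
  Nat
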